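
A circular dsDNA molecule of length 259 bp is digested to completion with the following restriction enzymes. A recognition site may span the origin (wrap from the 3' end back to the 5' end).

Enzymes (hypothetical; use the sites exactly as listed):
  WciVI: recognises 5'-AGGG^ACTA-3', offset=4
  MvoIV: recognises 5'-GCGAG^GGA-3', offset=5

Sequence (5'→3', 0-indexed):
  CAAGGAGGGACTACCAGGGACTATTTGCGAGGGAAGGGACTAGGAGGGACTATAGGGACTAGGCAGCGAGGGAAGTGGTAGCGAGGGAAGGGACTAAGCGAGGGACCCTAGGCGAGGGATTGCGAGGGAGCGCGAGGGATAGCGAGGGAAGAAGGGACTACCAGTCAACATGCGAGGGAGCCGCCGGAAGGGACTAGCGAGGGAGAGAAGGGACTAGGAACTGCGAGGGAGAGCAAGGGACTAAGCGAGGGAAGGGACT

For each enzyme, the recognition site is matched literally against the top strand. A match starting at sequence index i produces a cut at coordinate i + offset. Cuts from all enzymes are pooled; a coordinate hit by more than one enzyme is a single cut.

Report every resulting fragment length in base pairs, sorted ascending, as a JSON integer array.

Site scan:
  WciVI (AGGGACTA, off=4): starts [5, 15, 34, 44, 53, 88, 152, 188, 208, 235] → cuts [9, 19, 38, 48, 57, 92, 156, 192, 212, 239]
  MvoIV (GCGAGGGA, off=5): starts [26, 65, 80, 97, 111, 121, 131, 141, 171, 196, 222, 244] → cuts [31, 70, 85, 102, 116, 126, 136, 146, 176, 201, 227, 249]

Pooled cuts: [9, 19, 31, 38, 48, 57, 70, 85, 92, 102, 116, 126, 136, 146, 156, 176, 192, 201, 212, 227, 239, 249]

Fragments:
  9→19: 10 bp
  19→31: 12 bp
  31→38: 7 bp
  38→48: 10 bp
  48→57: 9 bp
  57→70: 13 bp
  70→85: 15 bp
  85→92: 7 bp
  92→102: 10 bp
  102→116: 14 bp
  116→126: 10 bp
  126→136: 10 bp
  136→146: 10 bp
  146→156: 10 bp
  156→176: 20 bp
  176→192: 16 bp
  192→201: 9 bp
  201→212: 11 bp
  212→227: 15 bp
  227→239: 12 bp
  239→249: 10 bp
  249→9 (wrap): 259-249+9 = 19 bp

[7,7,9,9,10,10,10,10,10,10,10,10,11,12,12,13,14,15,15,16,19,20]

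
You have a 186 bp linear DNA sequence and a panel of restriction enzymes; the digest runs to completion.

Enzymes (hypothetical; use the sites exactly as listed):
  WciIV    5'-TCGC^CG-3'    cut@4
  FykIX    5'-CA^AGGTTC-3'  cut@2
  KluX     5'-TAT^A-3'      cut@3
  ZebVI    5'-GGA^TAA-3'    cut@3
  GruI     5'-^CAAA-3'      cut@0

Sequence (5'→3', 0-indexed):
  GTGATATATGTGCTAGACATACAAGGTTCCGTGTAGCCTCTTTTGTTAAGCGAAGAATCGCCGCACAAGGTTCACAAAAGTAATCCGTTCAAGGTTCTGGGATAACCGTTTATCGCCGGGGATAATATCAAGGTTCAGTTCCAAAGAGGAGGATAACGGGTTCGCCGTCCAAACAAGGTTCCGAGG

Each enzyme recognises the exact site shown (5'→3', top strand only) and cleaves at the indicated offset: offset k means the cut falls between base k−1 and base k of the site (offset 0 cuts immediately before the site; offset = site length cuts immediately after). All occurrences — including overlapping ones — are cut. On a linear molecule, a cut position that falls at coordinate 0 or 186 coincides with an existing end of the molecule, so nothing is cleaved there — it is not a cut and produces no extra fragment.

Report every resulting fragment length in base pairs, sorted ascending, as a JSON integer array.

[4,6,6,6,7,7,8,11,11,11,12,12,14,16,17,38]

Scan for sites:
  WciIV TCGCCG/4: at [57, 112, 161] ⇒ [61, 116, 165]
  FykIX CAAGGTTC/2: at [21, 65, 89, 128, 173] ⇒ [23, 67, 91, 130, 175]
  KluX TATA/3: at [4] ⇒ [7]
  ZebVI GGATAA/3: at [99, 119, 150] ⇒ [102, 122, 153]
  GruI CAAA/0: at [74, 141, 169] ⇒ [74, 141, 169]

All cut coordinates (distinct, sorted): [7, 23, 61, 67, 74, 91, 102, 116, 122, 130, 141, 153, 165, 169, 175]

Fragments:
  [0,7): 7 bp
  [7,23): 16 bp
  [23,61): 38 bp
  [61,67): 6 bp
  [67,74): 7 bp
  [74,91): 17 bp
  [91,102): 11 bp
  [102,116): 14 bp
  [116,122): 6 bp
  [122,130): 8 bp
  [130,141): 11 bp
  [141,153): 12 bp
  [153,165): 12 bp
  [165,169): 4 bp
  [169,175): 6 bp
  [175,186): 11 bp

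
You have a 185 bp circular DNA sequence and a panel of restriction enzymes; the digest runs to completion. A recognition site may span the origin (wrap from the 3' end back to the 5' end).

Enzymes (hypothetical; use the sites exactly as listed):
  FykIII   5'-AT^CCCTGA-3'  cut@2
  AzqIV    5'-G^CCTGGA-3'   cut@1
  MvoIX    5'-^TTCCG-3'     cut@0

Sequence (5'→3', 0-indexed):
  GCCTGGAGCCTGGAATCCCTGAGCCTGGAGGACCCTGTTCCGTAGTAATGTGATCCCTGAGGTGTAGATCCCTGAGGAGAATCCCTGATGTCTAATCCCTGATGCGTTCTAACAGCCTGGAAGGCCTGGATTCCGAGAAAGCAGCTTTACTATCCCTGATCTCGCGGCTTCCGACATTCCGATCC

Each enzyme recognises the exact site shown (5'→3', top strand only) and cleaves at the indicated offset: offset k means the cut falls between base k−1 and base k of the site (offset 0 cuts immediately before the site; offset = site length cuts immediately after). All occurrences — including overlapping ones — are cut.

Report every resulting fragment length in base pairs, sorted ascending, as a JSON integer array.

Per-enzyme occurrences:
  FykIII ATCCCTGA/2: at [14, 52, 67, 80, 94, 151] ⇒ [16, 54, 69, 82, 96, 153]
  AzqIV GCCTGGA/1: at [0, 7, 22, 114, 123] ⇒ [1, 8, 23, 115, 124]
  MvoIX TTCCG/0: at [37, 130, 168, 176] ⇒ [37, 130, 168, 176]

All cut coordinates (distinct, sorted): [1, 8, 16, 23, 37, 54, 69, 82, 96, 115, 124, 130, 153, 168, 176]

Fragments:
  1→8: 7 bp
  8→16: 8 bp
  16→23: 7 bp
  23→37: 14 bp
  37→54: 17 bp
  54→69: 15 bp
  69→82: 13 bp
  82→96: 14 bp
  96→115: 19 bp
  115→124: 9 bp
  124→130: 6 bp
  130→153: 23 bp
  153→168: 15 bp
  168→176: 8 bp
  176→1 (wrap): 185-176+1 = 10 bp

[6,7,7,8,8,9,10,13,14,14,15,15,17,19,23]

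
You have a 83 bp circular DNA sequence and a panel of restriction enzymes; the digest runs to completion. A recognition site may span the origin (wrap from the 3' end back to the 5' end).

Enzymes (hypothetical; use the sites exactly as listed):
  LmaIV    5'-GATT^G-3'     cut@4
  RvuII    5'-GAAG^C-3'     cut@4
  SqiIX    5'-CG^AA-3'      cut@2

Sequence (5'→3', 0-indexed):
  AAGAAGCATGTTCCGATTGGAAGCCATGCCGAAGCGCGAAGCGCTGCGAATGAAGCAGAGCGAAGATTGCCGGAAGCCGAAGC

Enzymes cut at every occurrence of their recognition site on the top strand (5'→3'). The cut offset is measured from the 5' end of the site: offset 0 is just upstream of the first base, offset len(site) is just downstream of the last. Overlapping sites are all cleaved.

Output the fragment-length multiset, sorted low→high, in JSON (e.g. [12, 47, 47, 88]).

Scan for sites:
  LmaIV (GATTG, off=4): starts [14, 64] → cuts [18, 68]
  RvuII (GAAGC, off=4): starts [2, 19, 30, 37, 51, 72, 78] → cuts [6, 23, 34, 41, 55, 76, 82]
  SqiIX (CGAA, off=2): starts [29, 36, 46, 60, 77] → cuts [31, 38, 48, 62, 79]

All cut coordinates (distinct, sorted): [6, 18, 23, 31, 34, 38, 41, 48, 55, 62, 68, 76, 79, 82]

Fragment lengths:
  6→18: 12 bp
  18→23: 5 bp
  23→31: 8 bp
  31→34: 3 bp
  34→38: 4 bp
  38→41: 3 bp
  41→48: 7 bp
  48→55: 7 bp
  55→62: 7 bp
  62→68: 6 bp
  68→76: 8 bp
  76→79: 3 bp
  79→82: 3 bp
  82→6 (wrap): 83-82+6 = 7 bp

[3,3,3,3,4,5,6,7,7,7,7,8,8,12]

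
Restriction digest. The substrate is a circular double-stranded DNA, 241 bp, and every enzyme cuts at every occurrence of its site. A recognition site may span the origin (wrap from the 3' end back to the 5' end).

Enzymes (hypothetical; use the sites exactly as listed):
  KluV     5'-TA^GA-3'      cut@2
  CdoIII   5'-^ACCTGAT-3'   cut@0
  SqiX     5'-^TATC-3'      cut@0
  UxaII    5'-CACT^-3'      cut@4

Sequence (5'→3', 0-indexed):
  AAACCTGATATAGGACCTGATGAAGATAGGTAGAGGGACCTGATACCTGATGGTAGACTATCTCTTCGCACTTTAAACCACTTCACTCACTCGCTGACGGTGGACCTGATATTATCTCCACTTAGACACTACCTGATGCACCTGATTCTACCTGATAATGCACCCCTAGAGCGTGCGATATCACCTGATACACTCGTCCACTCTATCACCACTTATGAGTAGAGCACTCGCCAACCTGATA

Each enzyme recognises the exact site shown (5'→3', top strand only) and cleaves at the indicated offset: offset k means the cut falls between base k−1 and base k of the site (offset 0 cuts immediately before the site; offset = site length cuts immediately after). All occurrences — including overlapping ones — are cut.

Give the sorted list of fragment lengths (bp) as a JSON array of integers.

Per-enzyme occurrences:
  KluV (TAGA, off=2): starts [30, 53, 122, 166, 219] → cuts [32, 55, 124, 168, 221]
  CdoIII (ACCTGAT, off=0): starts [2, 14, 37, 44, 103, 130, 139, 149, 182, 233] → cuts [2, 14, 37, 44, 103, 130, 139, 149, 182, 233]
  SqiX (TATC, off=0): starts [58, 112, 178, 203] → cuts [58, 112, 178, 203]
  UxaII (CACT, off=4): starts [68, 78, 83, 87, 118, 126, 190, 198, 209, 224] → cuts [72, 82, 87, 91, 122, 130, 194, 202, 213, 228]

Pooled cuts: [2, 14, 32, 37, 44, 55, 58, 72, 82, 87, 91, 103, 112, 122, 124, 130, 139, 149, 168, 178, 182, 194, 202, 203, 213, 221, 228, 233]

Fragments:
  2→14: 12 bp
  14→32: 18 bp
  32→37: 5 bp
  37→44: 7 bp
  44→55: 11 bp
  55→58: 3 bp
  58→72: 14 bp
  72→82: 10 bp
  82→87: 5 bp
  87→91: 4 bp
  91→103: 12 bp
  103→112: 9 bp
  112→122: 10 bp
  122→124: 2 bp
  124→130: 6 bp
  130→139: 9 bp
  139→149: 10 bp
  149→168: 19 bp
  168→178: 10 bp
  178→182: 4 bp
  182→194: 12 bp
  194→202: 8 bp
  202→203: 1 bp
  203→213: 10 bp
  213→221: 8 bp
  221→228: 7 bp
  228→233: 5 bp
  233→2 (wrap): 241-233+2 = 10 bp

[1,2,3,4,4,5,5,5,6,7,7,8,8,9,9,10,10,10,10,10,10,11,12,12,12,14,18,19]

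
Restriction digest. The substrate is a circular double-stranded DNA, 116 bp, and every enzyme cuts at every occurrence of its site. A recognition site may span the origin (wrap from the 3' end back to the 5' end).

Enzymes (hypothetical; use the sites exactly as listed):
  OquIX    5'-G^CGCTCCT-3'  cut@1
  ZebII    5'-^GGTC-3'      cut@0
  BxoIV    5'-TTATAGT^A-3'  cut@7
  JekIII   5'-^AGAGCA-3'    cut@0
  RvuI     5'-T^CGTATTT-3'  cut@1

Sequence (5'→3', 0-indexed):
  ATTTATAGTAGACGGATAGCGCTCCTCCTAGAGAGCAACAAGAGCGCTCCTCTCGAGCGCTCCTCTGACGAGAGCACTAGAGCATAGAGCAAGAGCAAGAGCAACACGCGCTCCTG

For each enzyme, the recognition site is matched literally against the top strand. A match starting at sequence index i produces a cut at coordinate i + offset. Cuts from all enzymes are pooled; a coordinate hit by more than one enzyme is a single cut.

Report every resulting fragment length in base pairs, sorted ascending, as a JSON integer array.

Scan for sites:
  OquIX GCGCTCCT/1: at [18, 43, 56, 107] ⇒ [19, 44, 57, 108]
  ZebII (GGTC, off=0): no sites
  BxoIV TTATAGTA/7: at [2] ⇒ [9]
  JekIII AGAGCA/0: at [31, 70, 78, 85, 91, 97] ⇒ [31, 70, 78, 85, 91, 97]
  RvuI (TCGTATTT, off=1): no sites

Pooled cuts: [9, 19, 31, 44, 57, 70, 78, 85, 91, 97, 108]

Fragment lengths:
  9→19: 10 bp
  19→31: 12 bp
  31→44: 13 bp
  44→57: 13 bp
  57→70: 13 bp
  70→78: 8 bp
  78→85: 7 bp
  85→91: 6 bp
  91→97: 6 bp
  97→108: 11 bp
  108→9 (wrap): 116-108+9 = 17 bp

[6,6,7,8,10,11,12,13,13,13,17]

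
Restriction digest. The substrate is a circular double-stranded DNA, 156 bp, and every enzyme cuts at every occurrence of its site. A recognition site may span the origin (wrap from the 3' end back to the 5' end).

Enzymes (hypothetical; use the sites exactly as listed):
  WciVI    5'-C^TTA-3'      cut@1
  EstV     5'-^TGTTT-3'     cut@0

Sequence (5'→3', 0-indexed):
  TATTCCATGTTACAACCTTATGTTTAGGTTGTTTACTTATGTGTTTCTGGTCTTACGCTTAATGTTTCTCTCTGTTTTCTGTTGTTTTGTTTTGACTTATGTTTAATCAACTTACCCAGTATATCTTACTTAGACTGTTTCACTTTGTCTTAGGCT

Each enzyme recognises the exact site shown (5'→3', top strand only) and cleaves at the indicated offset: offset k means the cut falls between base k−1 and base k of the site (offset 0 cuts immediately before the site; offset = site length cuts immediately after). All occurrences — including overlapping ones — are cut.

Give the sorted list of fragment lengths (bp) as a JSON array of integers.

Scan for sites:
  WciVI (CTTA, off=1): starts [16, 35, 51, 57, 95, 110, 124, 128, 148, 154] → cuts [17, 36, 52, 58, 96, 111, 125, 129, 149, 155]
  EstV (TGTTT, off=0): starts [20, 29, 41, 62, 72, 82, 87, 99, 135] → cuts [20, 29, 41, 62, 72, 82, 87, 99, 135]

Pooled cuts: [17, 20, 29, 36, 41, 52, 58, 62, 72, 82, 87, 96, 99, 111, 125, 129, 135, 149, 155]

Fragment lengths:
  17→20: 3 bp
  20→29: 9 bp
  29→36: 7 bp
  36→41: 5 bp
  41→52: 11 bp
  52→58: 6 bp
  58→62: 4 bp
  62→72: 10 bp
  72→82: 10 bp
  82→87: 5 bp
  87→96: 9 bp
  96→99: 3 bp
  99→111: 12 bp
  111→125: 14 bp
  125→129: 4 bp
  129→135: 6 bp
  135→149: 14 bp
  149→155: 6 bp
  155→17 (wrap): 156-155+17 = 18 bp

[3,3,4,4,5,5,6,6,6,7,9,9,10,10,11,12,14,14,18]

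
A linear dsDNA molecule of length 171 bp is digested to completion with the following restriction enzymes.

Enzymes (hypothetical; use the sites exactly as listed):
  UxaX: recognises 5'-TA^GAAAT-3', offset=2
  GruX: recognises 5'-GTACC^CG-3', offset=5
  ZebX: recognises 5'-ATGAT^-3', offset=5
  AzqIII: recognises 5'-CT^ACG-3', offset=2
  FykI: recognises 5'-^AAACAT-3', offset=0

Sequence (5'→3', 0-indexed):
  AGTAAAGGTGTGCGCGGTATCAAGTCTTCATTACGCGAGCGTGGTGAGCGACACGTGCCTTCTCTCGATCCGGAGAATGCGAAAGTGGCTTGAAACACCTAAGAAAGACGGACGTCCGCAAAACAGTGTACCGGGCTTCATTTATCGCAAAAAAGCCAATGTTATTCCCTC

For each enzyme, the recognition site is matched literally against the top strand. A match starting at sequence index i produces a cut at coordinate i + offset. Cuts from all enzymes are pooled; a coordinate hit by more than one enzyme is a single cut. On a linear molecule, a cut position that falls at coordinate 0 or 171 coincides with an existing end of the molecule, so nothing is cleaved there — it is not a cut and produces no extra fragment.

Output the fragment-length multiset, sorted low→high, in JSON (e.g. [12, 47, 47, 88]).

Per-enzyme occurrences:
  UxaX (TAGAAAT, off=2): no sites
  GruX (GTACCCG, off=5): no sites
  ZebX (ATGAT, off=5): no sites
  AzqIII (CTACG, off=2): no sites
  FykI (AAACAT, off=0): no sites

Pooled cuts: ∅

Fragments:
  no cuts → one linear fragment of 171 bp

[171]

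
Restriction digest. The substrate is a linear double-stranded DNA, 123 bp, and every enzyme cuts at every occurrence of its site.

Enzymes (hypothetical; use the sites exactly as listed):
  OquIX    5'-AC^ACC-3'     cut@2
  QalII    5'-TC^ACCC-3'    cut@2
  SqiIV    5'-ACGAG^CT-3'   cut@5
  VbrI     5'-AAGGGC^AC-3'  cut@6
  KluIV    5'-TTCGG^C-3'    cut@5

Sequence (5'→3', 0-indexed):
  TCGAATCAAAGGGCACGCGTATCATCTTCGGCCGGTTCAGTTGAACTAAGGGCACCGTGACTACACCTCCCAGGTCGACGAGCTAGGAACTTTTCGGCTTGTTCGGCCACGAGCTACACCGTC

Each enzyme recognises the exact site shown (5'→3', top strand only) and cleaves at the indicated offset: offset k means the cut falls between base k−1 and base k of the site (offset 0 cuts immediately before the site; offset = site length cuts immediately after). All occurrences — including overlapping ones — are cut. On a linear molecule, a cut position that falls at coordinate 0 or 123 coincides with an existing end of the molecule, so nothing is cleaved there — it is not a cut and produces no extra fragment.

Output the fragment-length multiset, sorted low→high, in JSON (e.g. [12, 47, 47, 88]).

Per-enzyme occurrences:
  OquIX (ACACC, off=2): starts [62, 115] → cuts [64, 117]
  QalII (TCACCC, off=2): no sites
  SqiIV (ACGAGCT, off=5): starts [77, 108] → cuts [82, 113]
  VbrI (AAGGGCAC, off=6): starts [8, 47] → cuts [14, 53]
  KluIV (TTCGGC, off=5): starts [26, 92, 101] → cuts [31, 97, 106]

Pooled cuts: [14, 31, 53, 64, 82, 97, 106, 113, 117]

Fragments:
  [0,14): 14 bp
  [14,31): 17 bp
  [31,53): 22 bp
  [53,64): 11 bp
  [64,82): 18 bp
  [82,97): 15 bp
  [97,106): 9 bp
  [106,113): 7 bp
  [113,117): 4 bp
  [117,123): 6 bp

[4,6,7,9,11,14,15,17,18,22]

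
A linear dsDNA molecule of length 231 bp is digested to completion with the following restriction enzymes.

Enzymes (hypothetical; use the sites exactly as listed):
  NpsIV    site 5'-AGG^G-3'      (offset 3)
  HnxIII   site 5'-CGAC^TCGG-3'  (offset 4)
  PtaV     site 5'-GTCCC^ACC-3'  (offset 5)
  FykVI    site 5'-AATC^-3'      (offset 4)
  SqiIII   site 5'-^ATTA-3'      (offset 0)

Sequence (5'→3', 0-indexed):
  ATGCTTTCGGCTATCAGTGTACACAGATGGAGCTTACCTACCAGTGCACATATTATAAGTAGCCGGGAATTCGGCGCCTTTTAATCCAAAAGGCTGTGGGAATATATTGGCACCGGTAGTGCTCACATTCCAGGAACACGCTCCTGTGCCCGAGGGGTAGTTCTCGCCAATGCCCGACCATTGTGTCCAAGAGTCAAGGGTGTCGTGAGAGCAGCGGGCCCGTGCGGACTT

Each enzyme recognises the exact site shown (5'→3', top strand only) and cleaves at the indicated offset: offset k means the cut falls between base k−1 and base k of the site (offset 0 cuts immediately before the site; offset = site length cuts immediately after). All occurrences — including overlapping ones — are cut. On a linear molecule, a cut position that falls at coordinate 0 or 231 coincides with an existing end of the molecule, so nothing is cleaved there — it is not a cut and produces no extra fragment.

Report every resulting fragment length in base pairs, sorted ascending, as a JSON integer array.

[32,35,44,51,69]

Site scan:
  NpsIV (AGGG, off=3): starts [152, 196] → cuts [155, 199]
  HnxIII (CGACTCGG, off=4): no sites
  PtaV (GTCCCACC, off=5): no sites
  FykVI (AATC, off=4): starts [82] → cuts [86]
  SqiIII (ATTA, off=0): starts [51] → cuts [51]

Pooled cuts: [51, 86, 155, 199]

Fragment lengths:
  [0,51): 51 bp
  [51,86): 35 bp
  [86,155): 69 bp
  [155,199): 44 bp
  [199,231): 32 bp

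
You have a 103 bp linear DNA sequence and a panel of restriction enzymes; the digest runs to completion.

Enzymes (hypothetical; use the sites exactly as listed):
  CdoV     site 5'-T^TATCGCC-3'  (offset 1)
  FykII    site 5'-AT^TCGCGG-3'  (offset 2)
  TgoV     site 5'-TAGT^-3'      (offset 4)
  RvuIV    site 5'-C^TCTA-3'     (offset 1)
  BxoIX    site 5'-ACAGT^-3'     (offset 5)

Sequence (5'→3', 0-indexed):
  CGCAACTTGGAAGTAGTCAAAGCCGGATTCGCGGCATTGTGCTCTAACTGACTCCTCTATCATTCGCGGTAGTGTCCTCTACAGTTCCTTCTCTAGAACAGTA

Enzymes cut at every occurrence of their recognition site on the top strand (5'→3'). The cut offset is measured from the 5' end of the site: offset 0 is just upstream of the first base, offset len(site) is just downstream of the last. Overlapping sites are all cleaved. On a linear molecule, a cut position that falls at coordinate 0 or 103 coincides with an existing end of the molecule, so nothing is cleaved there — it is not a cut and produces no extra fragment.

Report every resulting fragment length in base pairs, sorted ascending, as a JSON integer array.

[1,4,6,8,8,10,11,11,13,14,17]

Scan for sites:
  CdoV (TTATCGCC, off=1): no sites
  FykII ATTCGCGG/2: at [26, 61] ⇒ [28, 63]
  TgoV TAGT/4: at [13, 69] ⇒ [17, 73]
  RvuIV CTCTA/1: at [41, 54, 76, 90] ⇒ [42, 55, 77, 91]
  BxoIX ACAGT/5: at [80, 97] ⇒ [85, 102]

All cut coordinates (distinct, sorted): [17, 28, 42, 55, 63, 73, 77, 85, 91, 102]

Fragment lengths:
  [0,17): 17 bp
  [17,28): 11 bp
  [28,42): 14 bp
  [42,55): 13 bp
  [55,63): 8 bp
  [63,73): 10 bp
  [73,77): 4 bp
  [77,85): 8 bp
  [85,91): 6 bp
  [91,102): 11 bp
  [102,103): 1 bp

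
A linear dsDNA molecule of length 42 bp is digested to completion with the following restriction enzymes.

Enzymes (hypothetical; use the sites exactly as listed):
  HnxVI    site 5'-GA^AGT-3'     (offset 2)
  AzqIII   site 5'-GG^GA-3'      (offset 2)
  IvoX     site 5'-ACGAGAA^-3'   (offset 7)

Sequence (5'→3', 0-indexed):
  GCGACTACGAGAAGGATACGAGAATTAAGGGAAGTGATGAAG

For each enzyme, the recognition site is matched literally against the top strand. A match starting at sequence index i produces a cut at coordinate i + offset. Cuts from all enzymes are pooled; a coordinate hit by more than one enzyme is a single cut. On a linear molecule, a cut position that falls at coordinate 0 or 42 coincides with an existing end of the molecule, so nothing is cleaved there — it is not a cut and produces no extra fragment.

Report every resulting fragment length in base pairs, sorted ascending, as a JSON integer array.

[2,6,10,11,13]

Scan for sites:
  HnxVI (GAAGT, off=2): starts [30] → cuts [32]
  AzqIII (GGGA, off=2): starts [28] → cuts [30]
  IvoX (ACGAGAA, off=7): starts [6, 17] → cuts [13, 24]

Pooled cuts: [13, 24, 30, 32]

Fragments:
  [0,13): 13 bp
  [13,24): 11 bp
  [24,30): 6 bp
  [30,32): 2 bp
  [32,42): 10 bp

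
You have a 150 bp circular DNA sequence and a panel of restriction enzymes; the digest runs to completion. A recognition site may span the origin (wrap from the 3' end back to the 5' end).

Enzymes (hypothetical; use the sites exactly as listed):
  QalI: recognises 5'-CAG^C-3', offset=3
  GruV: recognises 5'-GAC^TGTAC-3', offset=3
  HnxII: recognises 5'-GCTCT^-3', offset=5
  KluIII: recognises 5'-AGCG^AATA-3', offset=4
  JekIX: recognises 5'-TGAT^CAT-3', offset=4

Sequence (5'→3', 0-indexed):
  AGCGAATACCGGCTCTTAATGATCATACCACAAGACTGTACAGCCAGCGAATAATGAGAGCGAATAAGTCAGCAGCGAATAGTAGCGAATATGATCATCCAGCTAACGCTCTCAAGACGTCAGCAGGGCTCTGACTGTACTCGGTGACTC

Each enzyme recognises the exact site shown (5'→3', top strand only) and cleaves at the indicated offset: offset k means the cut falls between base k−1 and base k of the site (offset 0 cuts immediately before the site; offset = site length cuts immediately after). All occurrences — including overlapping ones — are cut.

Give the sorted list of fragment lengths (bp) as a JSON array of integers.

Scan for sites:
  QalI (CAGC, off=3): starts [40, 44, 69, 72, 99, 120, 149] → cuts [2, 43, 47, 72, 75, 102, 123]
  GruV (GACTGTAC, off=3): starts [33, 132] → cuts [36, 135]
  HnxII (GCTCT, off=5): starts [11, 107, 127] → cuts [16, 112, 132]
  KluIII (AGCGAATA, off=4): starts [0, 45, 58, 73, 83] → cuts [4, 49, 62, 77, 87]
  JekIX (TGATCAT, off=4): starts [19, 91] → cuts [23, 95]

All cut coordinates (distinct, sorted): [2, 4, 16, 23, 36, 43, 47, 49, 62, 72, 75, 77, 87, 95, 102, 112, 123, 132, 135]

Fragment lengths:
  2→4: 2 bp
  4→16: 12 bp
  16→23: 7 bp
  23→36: 13 bp
  36→43: 7 bp
  43→47: 4 bp
  47→49: 2 bp
  49→62: 13 bp
  62→72: 10 bp
  72→75: 3 bp
  75→77: 2 bp
  77→87: 10 bp
  87→95: 8 bp
  95→102: 7 bp
  102→112: 10 bp
  112→123: 11 bp
  123→132: 9 bp
  132→135: 3 bp
  135→2 (wrap): 150-135+2 = 17 bp

[2,2,2,3,3,4,7,7,7,8,9,10,10,10,11,12,13,13,17]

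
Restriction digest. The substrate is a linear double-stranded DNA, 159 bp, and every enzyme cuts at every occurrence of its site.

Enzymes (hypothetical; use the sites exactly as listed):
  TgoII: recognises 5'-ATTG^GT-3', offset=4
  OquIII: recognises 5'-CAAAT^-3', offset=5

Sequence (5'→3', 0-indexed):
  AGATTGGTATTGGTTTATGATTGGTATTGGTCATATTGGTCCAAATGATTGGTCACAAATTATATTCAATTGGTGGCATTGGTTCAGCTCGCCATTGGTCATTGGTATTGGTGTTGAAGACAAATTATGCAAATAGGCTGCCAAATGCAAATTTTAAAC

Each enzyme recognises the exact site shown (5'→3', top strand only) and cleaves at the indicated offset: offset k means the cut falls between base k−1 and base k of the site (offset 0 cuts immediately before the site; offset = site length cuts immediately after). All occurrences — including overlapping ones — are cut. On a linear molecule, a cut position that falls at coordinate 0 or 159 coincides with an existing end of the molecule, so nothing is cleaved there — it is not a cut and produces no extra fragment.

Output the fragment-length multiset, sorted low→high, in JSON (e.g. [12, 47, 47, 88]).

[5,6,6,6,6,6,7,7,8,9,9,9,9,11,12,12,15,16]

Site scan:
  TgoII ATTGGT/4: at [2, 8, 19, 25, 34, 47, 68, 77, 93, 100, 106] ⇒ [6, 12, 23, 29, 38, 51, 72, 81, 97, 104, 110]
  OquIII CAAAT/5: at [41, 55, 120, 129, 141, 147] ⇒ [46, 60, 125, 134, 146, 152]

Pooled cuts: [6, 12, 23, 29, 38, 46, 51, 60, 72, 81, 97, 104, 110, 125, 134, 146, 152]

Fragment lengths:
  [0,6): 6 bp
  [6,12): 6 bp
  [12,23): 11 bp
  [23,29): 6 bp
  [29,38): 9 bp
  [38,46): 8 bp
  [46,51): 5 bp
  [51,60): 9 bp
  [60,72): 12 bp
  [72,81): 9 bp
  [81,97): 16 bp
  [97,104): 7 bp
  [104,110): 6 bp
  [110,125): 15 bp
  [125,134): 9 bp
  [134,146): 12 bp
  [146,152): 6 bp
  [152,159): 7 bp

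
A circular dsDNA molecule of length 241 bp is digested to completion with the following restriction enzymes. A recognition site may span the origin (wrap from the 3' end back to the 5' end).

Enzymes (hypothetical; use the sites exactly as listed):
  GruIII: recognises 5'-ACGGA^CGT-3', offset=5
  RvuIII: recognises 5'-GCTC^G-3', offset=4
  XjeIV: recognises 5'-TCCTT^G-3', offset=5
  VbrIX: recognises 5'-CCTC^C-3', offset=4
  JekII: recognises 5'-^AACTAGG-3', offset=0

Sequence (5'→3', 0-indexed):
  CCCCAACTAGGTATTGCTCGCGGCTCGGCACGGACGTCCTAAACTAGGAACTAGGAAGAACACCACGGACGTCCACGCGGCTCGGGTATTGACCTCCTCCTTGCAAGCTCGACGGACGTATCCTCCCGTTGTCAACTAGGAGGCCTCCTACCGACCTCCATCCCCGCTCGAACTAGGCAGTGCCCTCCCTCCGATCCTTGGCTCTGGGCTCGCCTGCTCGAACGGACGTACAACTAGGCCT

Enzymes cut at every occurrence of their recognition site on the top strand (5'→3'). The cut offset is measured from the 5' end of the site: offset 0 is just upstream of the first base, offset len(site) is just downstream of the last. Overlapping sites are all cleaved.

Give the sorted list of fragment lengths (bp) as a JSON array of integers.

Site scan:
  GruIII ACGGACGT/5: at [29, 64, 111, 221] ⇒ [34, 69, 116, 226]
  RvuIII GCTCG/4: at [15, 22, 79, 106, 165, 207, 215] ⇒ [19, 26, 83, 110, 169, 211, 219]
  XjeIV TCCTTG/5: at [97, 194] ⇒ [102, 199]
  VbrIX CCTCC/4: at [92, 95, 121, 143, 154, 183, 187, 238] ⇒ [1, 96, 99, 125, 147, 158, 187, 191]
  JekII AACTAGG/0: at [4, 41, 48, 133, 170, 231] ⇒ [4, 41, 48, 133, 170, 231]

Pooled cuts: [1, 4, 19, 26, 34, 41, 48, 69, 83, 96, 99, 102, 110, 116, 125, 133, 147, 158, 169, 170, 187, 191, 199, 211, 219, 226, 231]

Fragment lengths:
  1→4: 3 bp
  4→19: 15 bp
  19→26: 7 bp
  26→34: 8 bp
  34→41: 7 bp
  41→48: 7 bp
  48→69: 21 bp
  69→83: 14 bp
  83→96: 13 bp
  96→99: 3 bp
  99→102: 3 bp
  102→110: 8 bp
  110→116: 6 bp
  116→125: 9 bp
  125→133: 8 bp
  133→147: 14 bp
  147→158: 11 bp
  158→169: 11 bp
  169→170: 1 bp
  170→187: 17 bp
  187→191: 4 bp
  191→199: 8 bp
  199→211: 12 bp
  211→219: 8 bp
  219→226: 7 bp
  226→231: 5 bp
  231→1 (wrap): 241-231+1 = 11 bp

[1,3,3,3,4,5,6,7,7,7,7,8,8,8,8,8,9,11,11,11,12,13,14,14,15,17,21]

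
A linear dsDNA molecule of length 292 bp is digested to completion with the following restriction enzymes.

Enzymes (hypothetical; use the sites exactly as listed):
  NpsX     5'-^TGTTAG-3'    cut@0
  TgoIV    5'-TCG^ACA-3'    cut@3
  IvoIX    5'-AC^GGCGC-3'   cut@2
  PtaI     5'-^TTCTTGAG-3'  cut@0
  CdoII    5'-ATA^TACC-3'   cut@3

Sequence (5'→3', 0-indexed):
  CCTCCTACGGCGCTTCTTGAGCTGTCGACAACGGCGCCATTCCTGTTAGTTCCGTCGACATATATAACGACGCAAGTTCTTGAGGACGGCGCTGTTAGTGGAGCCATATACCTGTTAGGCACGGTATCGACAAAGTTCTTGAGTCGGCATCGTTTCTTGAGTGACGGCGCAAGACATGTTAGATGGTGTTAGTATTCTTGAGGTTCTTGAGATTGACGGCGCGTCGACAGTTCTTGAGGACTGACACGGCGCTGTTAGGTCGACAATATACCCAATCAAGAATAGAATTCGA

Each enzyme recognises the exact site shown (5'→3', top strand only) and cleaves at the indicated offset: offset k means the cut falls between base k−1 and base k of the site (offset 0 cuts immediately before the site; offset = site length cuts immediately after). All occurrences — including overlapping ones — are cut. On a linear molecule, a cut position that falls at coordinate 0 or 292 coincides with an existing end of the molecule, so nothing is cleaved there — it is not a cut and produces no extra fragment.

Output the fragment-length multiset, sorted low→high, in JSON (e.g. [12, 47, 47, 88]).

Site scan:
  NpsX TGTTAG/0: at [43, 92, 112, 176, 186, 252] ⇒ [43, 92, 112, 176, 186, 252]
  TgoIV TCGACA/3: at [24, 54, 126, 223, 259] ⇒ [27, 57, 129, 226, 262]
  IvoIX ACGGCGC/2: at [6, 30, 85, 163, 215, 245] ⇒ [8, 32, 87, 165, 217, 247]
  PtaI TTCTTGAG/0: at [13, 76, 135, 153, 194, 203, 230] ⇒ [13, 76, 135, 153, 194, 203, 230]
  CdoII ATATACC/3: at [105, 265] ⇒ [108, 268]

Pooled cuts: [8, 13, 27, 32, 43, 57, 76, 87, 92, 108, 112, 129, 135, 153, 165, 176, 186, 194, 203, 217, 226, 230, 247, 252, 262, 268]

Fragment lengths:
  [0,8): 8 bp
  [8,13): 5 bp
  [13,27): 14 bp
  [27,32): 5 bp
  [32,43): 11 bp
  [43,57): 14 bp
  [57,76): 19 bp
  [76,87): 11 bp
  [87,92): 5 bp
  [92,108): 16 bp
  [108,112): 4 bp
  [112,129): 17 bp
  [129,135): 6 bp
  [135,153): 18 bp
  [153,165): 12 bp
  [165,176): 11 bp
  [176,186): 10 bp
  [186,194): 8 bp
  [194,203): 9 bp
  [203,217): 14 bp
  [217,226): 9 bp
  [226,230): 4 bp
  [230,247): 17 bp
  [247,252): 5 bp
  [252,262): 10 bp
  [262,268): 6 bp
  [268,292): 24 bp

[4,4,5,5,5,5,6,6,8,8,9,9,10,10,11,11,11,12,14,14,14,16,17,17,18,19,24]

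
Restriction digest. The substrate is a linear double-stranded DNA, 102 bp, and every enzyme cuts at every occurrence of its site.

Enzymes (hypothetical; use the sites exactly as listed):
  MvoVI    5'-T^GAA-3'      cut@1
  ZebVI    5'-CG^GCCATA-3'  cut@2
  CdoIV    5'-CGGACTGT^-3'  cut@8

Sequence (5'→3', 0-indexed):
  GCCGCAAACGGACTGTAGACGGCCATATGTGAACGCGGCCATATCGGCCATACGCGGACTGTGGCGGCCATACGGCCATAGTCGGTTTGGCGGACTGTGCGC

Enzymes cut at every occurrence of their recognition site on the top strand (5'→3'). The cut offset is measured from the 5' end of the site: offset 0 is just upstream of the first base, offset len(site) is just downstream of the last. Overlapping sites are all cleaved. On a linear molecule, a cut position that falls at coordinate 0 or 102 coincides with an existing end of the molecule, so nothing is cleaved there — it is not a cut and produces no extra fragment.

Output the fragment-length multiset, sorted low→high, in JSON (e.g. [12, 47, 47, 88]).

[4,4,5,7,8,9,9,16,16,24]

Site scan:
  MvoVI TGAA/1: at [29] ⇒ [30]
  ZebVI CGGCCATA/2: at [19, 35, 44, 64, 72] ⇒ [21, 37, 46, 66, 74]
  CdoIV CGGACTGT/8: at [8, 54, 90] ⇒ [16, 62, 98]

All cut coordinates (distinct, sorted): [16, 21, 30, 37, 46, 62, 66, 74, 98]

Fragment lengths:
  [0,16): 16 bp
  [16,21): 5 bp
  [21,30): 9 bp
  [30,37): 7 bp
  [37,46): 9 bp
  [46,62): 16 bp
  [62,66): 4 bp
  [66,74): 8 bp
  [74,98): 24 bp
  [98,102): 4 bp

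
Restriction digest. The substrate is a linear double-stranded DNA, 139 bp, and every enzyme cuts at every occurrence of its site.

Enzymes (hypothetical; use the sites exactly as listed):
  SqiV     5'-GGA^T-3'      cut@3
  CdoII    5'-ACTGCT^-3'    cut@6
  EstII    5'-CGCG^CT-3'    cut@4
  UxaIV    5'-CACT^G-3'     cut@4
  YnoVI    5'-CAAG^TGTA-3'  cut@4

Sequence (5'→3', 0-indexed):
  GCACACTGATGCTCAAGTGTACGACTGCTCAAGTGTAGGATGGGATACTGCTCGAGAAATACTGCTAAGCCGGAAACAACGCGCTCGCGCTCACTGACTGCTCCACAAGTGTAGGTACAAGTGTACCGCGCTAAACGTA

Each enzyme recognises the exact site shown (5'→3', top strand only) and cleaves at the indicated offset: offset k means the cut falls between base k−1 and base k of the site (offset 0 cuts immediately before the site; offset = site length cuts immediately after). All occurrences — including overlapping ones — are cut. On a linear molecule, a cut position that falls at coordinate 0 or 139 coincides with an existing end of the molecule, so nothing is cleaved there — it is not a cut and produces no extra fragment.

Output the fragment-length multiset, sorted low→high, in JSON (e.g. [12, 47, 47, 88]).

Per-enzyme occurrences:
  SqiV (GGAT, off=3): starts [37, 42] → cuts [40, 45]
  CdoII (ACTGCT, off=6): starts [23, 46, 60, 96] → cuts [29, 52, 66, 102]
  EstII (CGCGCT, off=4): starts [79, 85, 126] → cuts [83, 89, 130]
  UxaIV (CACTG, off=4): starts [3, 91] → cuts [7, 95]
  YnoVI (CAAGTGTA, off=4): starts [13, 29, 105, 117] → cuts [17, 33, 109, 121]

Pooled cuts: [7, 17, 29, 33, 40, 45, 52, 66, 83, 89, 95, 102, 109, 121, 130]

Fragments:
  [0,7): 7 bp
  [7,17): 10 bp
  [17,29): 12 bp
  [29,33): 4 bp
  [33,40): 7 bp
  [40,45): 5 bp
  [45,52): 7 bp
  [52,66): 14 bp
  [66,83): 17 bp
  [83,89): 6 bp
  [89,95): 6 bp
  [95,102): 7 bp
  [102,109): 7 bp
  [109,121): 12 bp
  [121,130): 9 bp
  [130,139): 9 bp

[4,5,6,6,7,7,7,7,7,9,9,10,12,12,14,17]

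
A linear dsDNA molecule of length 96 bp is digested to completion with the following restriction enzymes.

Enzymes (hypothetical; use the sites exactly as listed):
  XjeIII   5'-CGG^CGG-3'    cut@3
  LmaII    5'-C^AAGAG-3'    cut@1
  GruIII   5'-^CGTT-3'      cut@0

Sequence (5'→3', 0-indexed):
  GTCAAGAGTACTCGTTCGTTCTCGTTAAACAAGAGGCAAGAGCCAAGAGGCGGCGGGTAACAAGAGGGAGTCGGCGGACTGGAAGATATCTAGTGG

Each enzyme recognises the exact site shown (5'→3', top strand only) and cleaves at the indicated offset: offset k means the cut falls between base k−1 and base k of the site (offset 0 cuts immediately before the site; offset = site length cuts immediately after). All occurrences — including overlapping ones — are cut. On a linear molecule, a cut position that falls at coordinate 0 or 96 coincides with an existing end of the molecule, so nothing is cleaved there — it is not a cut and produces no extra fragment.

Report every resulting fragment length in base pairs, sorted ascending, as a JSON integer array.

[3,4,6,7,7,8,8,9,9,13,22]

Scan for sites:
  XjeIII (CGGCGG, off=3): starts [50, 71] → cuts [53, 74]
  LmaII (CAAGAG, off=1): starts [2, 29, 36, 43, 60] → cuts [3, 30, 37, 44, 61]
  GruIII (CGTT, off=0): starts [12, 16, 22] → cuts [12, 16, 22]

All cut coordinates (distinct, sorted): [3, 12, 16, 22, 30, 37, 44, 53, 61, 74]

Fragment lengths:
  [0,3): 3 bp
  [3,12): 9 bp
  [12,16): 4 bp
  [16,22): 6 bp
  [22,30): 8 bp
  [30,37): 7 bp
  [37,44): 7 bp
  [44,53): 9 bp
  [53,61): 8 bp
  [61,74): 13 bp
  [74,96): 22 bp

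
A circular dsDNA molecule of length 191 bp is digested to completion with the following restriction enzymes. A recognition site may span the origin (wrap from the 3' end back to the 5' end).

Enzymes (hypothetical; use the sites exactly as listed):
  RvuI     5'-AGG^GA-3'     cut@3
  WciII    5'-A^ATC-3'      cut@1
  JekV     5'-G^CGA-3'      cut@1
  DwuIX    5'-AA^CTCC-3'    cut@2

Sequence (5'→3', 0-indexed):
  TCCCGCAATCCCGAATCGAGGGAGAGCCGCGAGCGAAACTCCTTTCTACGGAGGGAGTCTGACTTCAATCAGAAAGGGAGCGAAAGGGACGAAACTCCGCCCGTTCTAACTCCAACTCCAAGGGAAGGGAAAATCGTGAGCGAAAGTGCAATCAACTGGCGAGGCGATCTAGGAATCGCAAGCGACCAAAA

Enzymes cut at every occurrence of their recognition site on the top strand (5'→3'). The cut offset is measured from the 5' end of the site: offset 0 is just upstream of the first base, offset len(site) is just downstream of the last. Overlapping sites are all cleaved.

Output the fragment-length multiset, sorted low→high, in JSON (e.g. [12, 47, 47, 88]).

[3,4,4,5,5,5,6,7,7,7,7,8,8,8,8,8,8,9,10,10,10,13,15,16]

Per-enzyme occurrences:
  RvuI AGGGA/3: at [18, 51, 74, 84, 120, 125] ⇒ [21, 54, 77, 87, 123, 128]
  WciII AATC/1: at [6, 13, 66, 131, 149, 173, 189] ⇒ [7, 14, 67, 132, 150, 174, 190]
  JekV GCGA/1: at [28, 32, 79, 139, 158, 163, 181] ⇒ [29, 33, 80, 140, 159, 164, 182]
  DwuIX AACTCC/2: at [36, 92, 107, 113] ⇒ [38, 94, 109, 115]

All cut coordinates (distinct, sorted): [7, 14, 21, 29, 33, 38, 54, 67, 77, 80, 87, 94, 109, 115, 123, 128, 132, 140, 150, 159, 164, 174, 182, 190]

Fragments:
  7→14: 7 bp
  14→21: 7 bp
  21→29: 8 bp
  29→33: 4 bp
  33→38: 5 bp
  38→54: 16 bp
  54→67: 13 bp
  67→77: 10 bp
  77→80: 3 bp
  80→87: 7 bp
  87→94: 7 bp
  94→109: 15 bp
  109→115: 6 bp
  115→123: 8 bp
  123→128: 5 bp
  128→132: 4 bp
  132→140: 8 bp
  140→150: 10 bp
  150→159: 9 bp
  159→164: 5 bp
  164→174: 10 bp
  174→182: 8 bp
  182→190: 8 bp
  190→7 (wrap): 191-190+7 = 8 bp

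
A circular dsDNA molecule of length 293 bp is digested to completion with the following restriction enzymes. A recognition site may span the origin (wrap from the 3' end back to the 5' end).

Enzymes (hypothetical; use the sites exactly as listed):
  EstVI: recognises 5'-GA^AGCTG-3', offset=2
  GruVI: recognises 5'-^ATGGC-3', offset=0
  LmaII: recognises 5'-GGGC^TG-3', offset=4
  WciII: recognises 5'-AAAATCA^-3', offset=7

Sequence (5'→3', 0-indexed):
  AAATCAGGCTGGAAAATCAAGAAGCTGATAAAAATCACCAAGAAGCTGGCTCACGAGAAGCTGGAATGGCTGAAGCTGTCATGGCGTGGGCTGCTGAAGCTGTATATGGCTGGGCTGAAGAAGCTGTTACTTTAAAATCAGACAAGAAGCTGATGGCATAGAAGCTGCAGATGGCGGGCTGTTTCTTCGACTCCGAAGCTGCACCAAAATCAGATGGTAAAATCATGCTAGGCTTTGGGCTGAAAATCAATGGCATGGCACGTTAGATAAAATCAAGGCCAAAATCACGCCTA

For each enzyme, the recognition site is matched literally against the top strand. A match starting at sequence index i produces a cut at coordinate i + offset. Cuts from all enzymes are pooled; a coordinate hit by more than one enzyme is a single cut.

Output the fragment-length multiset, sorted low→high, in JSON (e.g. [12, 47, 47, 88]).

[3,5,5,6,6,6,7,7,7,8,8,8,9,9,10,10,11,12,12,13,13,15,15,15,16,17,19,21]

Per-enzyme occurrences:
  EstVI (GAAGCTG, off=2): starts [20, 41, 56, 71, 95, 119, 145, 160, 194] → cuts [22, 43, 58, 73, 97, 121, 147, 162, 196]
  GruVI (ATGGC, off=0): starts [65, 80, 105, 152, 170, 249, 254] → cuts [65, 80, 105, 152, 170, 249, 254]
  LmaII (GGGCTG, off=4): starts [87, 111, 175, 236] → cuts [91, 115, 179, 240]
  WciII (AAAATCA, off=7): starts [12, 30, 133, 205, 218, 242, 268, 280, 292] → cuts [6, 19, 37, 140, 212, 225, 249, 275, 287]

All cut coordinates (distinct, sorted): [6, 19, 22, 37, 43, 58, 65, 73, 80, 91, 97, 105, 115, 121, 140, 147, 152, 162, 170, 179, 196, 212, 225, 240, 249, 254, 275, 287]

Fragment lengths:
  6→19: 13 bp
  19→22: 3 bp
  22→37: 15 bp
  37→43: 6 bp
  43→58: 15 bp
  58→65: 7 bp
  65→73: 8 bp
  73→80: 7 bp
  80→91: 11 bp
  91→97: 6 bp
  97→105: 8 bp
  105→115: 10 bp
  115→121: 6 bp
  121→140: 19 bp
  140→147: 7 bp
  147→152: 5 bp
  152→162: 10 bp
  162→170: 8 bp
  170→179: 9 bp
  179→196: 17 bp
  196→212: 16 bp
  212→225: 13 bp
  225→240: 15 bp
  240→249: 9 bp
  249→254: 5 bp
  254→275: 21 bp
  275→287: 12 bp
  287→6 (wrap): 293-287+6 = 12 bp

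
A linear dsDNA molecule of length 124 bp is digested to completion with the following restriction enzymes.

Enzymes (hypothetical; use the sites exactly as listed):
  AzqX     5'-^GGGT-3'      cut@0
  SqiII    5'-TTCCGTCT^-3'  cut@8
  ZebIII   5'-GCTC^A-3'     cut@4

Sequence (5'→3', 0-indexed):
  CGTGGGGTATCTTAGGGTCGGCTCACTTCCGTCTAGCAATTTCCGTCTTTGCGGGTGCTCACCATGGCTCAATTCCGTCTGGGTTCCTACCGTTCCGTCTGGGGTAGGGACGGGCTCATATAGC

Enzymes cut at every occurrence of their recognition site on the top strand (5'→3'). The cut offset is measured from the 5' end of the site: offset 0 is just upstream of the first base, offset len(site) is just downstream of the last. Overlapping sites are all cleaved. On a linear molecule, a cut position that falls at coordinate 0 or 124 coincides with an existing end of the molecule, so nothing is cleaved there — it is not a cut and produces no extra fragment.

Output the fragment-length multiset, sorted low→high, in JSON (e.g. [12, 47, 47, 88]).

[1,4,4,7,8,10,10,10,10,10,14,16,20]

Per-enzyme occurrences:
  AzqX (GGGT, off=0): starts [4, 14, 52, 80, 101] → cuts [4, 14, 52, 80, 101]
  SqiII (TTCCGTCT, off=8): starts [26, 40, 72, 92] → cuts [34, 48, 80, 100]
  ZebIII (GCTCA, off=4): starts [20, 56, 66, 113] → cuts [24, 60, 70, 117]

Pooled cuts: [4, 14, 24, 34, 48, 52, 60, 70, 80, 100, 101, 117]

Fragments:
  [0,4): 4 bp
  [4,14): 10 bp
  [14,24): 10 bp
  [24,34): 10 bp
  [34,48): 14 bp
  [48,52): 4 bp
  [52,60): 8 bp
  [60,70): 10 bp
  [70,80): 10 bp
  [80,100): 20 bp
  [100,101): 1 bp
  [101,117): 16 bp
  [117,124): 7 bp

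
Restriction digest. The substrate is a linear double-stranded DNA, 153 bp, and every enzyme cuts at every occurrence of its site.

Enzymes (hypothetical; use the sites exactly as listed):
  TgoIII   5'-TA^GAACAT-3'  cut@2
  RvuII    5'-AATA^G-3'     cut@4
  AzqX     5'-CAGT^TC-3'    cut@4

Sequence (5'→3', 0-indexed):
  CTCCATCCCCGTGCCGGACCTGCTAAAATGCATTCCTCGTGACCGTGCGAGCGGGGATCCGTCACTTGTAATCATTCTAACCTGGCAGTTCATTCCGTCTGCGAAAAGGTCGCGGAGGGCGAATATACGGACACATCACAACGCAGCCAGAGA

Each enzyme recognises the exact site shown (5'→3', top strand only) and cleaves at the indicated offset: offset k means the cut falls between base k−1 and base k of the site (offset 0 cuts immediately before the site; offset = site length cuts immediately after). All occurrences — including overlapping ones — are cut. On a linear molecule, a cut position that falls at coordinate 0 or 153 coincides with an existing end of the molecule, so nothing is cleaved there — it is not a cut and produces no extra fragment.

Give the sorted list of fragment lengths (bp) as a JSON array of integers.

[64,89]

Per-enzyme occurrences:
  TgoIII (TAGAACAT, off=2): no sites
  RvuII (AATAG, off=4): no sites
  AzqX CAGTTC/4: at [85] ⇒ [89]

Pooled cuts: [89]

Fragments:
  [0,89): 89 bp
  [89,153): 64 bp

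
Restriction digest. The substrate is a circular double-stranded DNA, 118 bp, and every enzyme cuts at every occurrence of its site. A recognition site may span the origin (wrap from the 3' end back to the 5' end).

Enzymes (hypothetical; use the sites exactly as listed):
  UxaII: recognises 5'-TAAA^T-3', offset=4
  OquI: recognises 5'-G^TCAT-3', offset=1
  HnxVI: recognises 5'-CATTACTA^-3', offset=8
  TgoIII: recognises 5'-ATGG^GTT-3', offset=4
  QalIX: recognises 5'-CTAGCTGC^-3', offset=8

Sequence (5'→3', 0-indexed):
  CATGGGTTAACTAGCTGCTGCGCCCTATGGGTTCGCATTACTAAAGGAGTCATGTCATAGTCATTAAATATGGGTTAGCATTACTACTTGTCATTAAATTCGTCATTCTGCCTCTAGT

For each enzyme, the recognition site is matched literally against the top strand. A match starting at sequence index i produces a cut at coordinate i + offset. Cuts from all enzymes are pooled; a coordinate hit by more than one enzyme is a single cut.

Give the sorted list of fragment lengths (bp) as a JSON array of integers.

[4,4,5,5,6,6,6,8,8,12,13,13,13,15]

Scan for sites:
  UxaII TAAAT/4: at [64, 94] ⇒ [68, 98]
  OquI GTCAT/1: at [48, 53, 59, 89, 101, 116] ⇒ [49, 54, 60, 90, 102, 117]
  HnxVI CATTACTA/8: at [35, 78] ⇒ [43, 86]
  TgoIII ATGGGTT/4: at [1, 26, 69] ⇒ [5, 30, 73]
  QalIX CTAGCTGC/8: at [10] ⇒ [18]

Pooled cuts: [5, 18, 30, 43, 49, 54, 60, 68, 73, 86, 90, 98, 102, 117]

Fragment lengths:
  5→18: 13 bp
  18→30: 12 bp
  30→43: 13 bp
  43→49: 6 bp
  49→54: 5 bp
  54→60: 6 bp
  60→68: 8 bp
  68→73: 5 bp
  73→86: 13 bp
  86→90: 4 bp
  90→98: 8 bp
  98→102: 4 bp
  102→117: 15 bp
  117→5 (wrap): 118-117+5 = 6 bp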